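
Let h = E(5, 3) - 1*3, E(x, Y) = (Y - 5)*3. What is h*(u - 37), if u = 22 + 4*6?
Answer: -81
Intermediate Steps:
E(x, Y) = -15 + 3*Y (E(x, Y) = (-5 + Y)*3 = -15 + 3*Y)
h = -9 (h = (-15 + 3*3) - 1*3 = (-15 + 9) - 3 = -6 - 3 = -9)
u = 46 (u = 22 + 24 = 46)
h*(u - 37) = -9*(46 - 37) = -9*9 = -81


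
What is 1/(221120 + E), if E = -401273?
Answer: -1/180153 ≈ -5.5508e-6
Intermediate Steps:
1/(221120 + E) = 1/(221120 - 401273) = 1/(-180153) = -1/180153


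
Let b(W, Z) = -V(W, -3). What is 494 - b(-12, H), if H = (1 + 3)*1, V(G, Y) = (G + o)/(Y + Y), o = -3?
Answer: 993/2 ≈ 496.50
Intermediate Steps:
V(G, Y) = (-3 + G)/(2*Y) (V(G, Y) = (G - 3)/(Y + Y) = (-3 + G)/((2*Y)) = (-3 + G)*(1/(2*Y)) = (-3 + G)/(2*Y))
H = 4 (H = 4*1 = 4)
b(W, Z) = -½ + W/6 (b(W, Z) = -(-3 + W)/(2*(-3)) = -(-1)*(-3 + W)/(2*3) = -(½ - W/6) = -½ + W/6)
494 - b(-12, H) = 494 - (-½ + (⅙)*(-12)) = 494 - (-½ - 2) = 494 - 1*(-5/2) = 494 + 5/2 = 993/2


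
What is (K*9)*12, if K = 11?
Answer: 1188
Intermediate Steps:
(K*9)*12 = (11*9)*12 = 99*12 = 1188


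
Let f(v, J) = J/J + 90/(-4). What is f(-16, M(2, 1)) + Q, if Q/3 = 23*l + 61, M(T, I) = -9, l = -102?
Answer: -13753/2 ≈ -6876.5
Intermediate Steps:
f(v, J) = -43/2 (f(v, J) = 1 + 90*(-1/4) = 1 - 45/2 = -43/2)
Q = -6855 (Q = 3*(23*(-102) + 61) = 3*(-2346 + 61) = 3*(-2285) = -6855)
f(-16, M(2, 1)) + Q = -43/2 - 6855 = -13753/2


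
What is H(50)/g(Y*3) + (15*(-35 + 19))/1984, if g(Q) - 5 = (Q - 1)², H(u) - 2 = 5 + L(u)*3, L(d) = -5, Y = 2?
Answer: -721/1860 ≈ -0.38763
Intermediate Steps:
H(u) = -8 (H(u) = 2 + (5 - 5*3) = 2 + (5 - 15) = 2 - 10 = -8)
g(Q) = 5 + (-1 + Q)² (g(Q) = 5 + (Q - 1)² = 5 + (-1 + Q)²)
H(50)/g(Y*3) + (15*(-35 + 19))/1984 = -8/(5 + (-1 + 2*3)²) + (15*(-35 + 19))/1984 = -8/(5 + (-1 + 6)²) + (15*(-16))*(1/1984) = -8/(5 + 5²) - 240*1/1984 = -8/(5 + 25) - 15/124 = -8/30 - 15/124 = -8*1/30 - 15/124 = -4/15 - 15/124 = -721/1860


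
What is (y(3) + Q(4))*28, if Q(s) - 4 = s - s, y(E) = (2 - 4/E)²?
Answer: 1120/9 ≈ 124.44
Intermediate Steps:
Q(s) = 4 (Q(s) = 4 + (s - s) = 4 + 0 = 4)
(y(3) + Q(4))*28 = (4*(-2 + 3)²/3² + 4)*28 = (4*(⅑)*1² + 4)*28 = (4*(⅑)*1 + 4)*28 = (4/9 + 4)*28 = (40/9)*28 = 1120/9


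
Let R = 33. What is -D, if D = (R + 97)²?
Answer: -16900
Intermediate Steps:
D = 16900 (D = (33 + 97)² = 130² = 16900)
-D = -1*16900 = -16900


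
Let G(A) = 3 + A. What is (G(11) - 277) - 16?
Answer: -279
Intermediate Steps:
(G(11) - 277) - 16 = ((3 + 11) - 277) - 16 = (14 - 277) - 16 = -263 - 16 = -279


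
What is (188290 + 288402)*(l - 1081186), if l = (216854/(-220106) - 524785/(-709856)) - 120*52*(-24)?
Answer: -8671585028174042438775/19530445592 ≈ -4.4400e+11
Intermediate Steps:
l = 11699498914038773/78121782368 (l = (216854*(-1/220106) - 524785*(-1/709856)) - 6240*(-24) = (-108427/110053 + 524785/709856) + 149760 = -19213392907/78121782368 + 149760 = 11699498914038773/78121782368 ≈ 1.4976e+5)
(188290 + 288402)*(l - 1081186) = (188290 + 288402)*(11699498914038773/78121782368 - 1081186) = 476692*(-72764678477289675/78121782368) = -8671585028174042438775/19530445592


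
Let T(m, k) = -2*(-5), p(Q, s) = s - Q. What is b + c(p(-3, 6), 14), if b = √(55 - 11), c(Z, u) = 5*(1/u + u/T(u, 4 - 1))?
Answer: 103/14 + 2*√11 ≈ 13.990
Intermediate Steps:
T(m, k) = 10
c(Z, u) = u/2 + 5/u (c(Z, u) = 5*(1/u + u/10) = u/2 + 5/u)
b = 2*√11 (b = √44 = 2*√11 ≈ 6.6332)
b + c(p(-3, 6), 14) = 2*√11 + ((½)*14 + 5/14) = 2*√11 + (7 + 5*(1/14)) = 2*√11 + (7 + 5/14) = 2*√11 + 103/14 = 103/14 + 2*√11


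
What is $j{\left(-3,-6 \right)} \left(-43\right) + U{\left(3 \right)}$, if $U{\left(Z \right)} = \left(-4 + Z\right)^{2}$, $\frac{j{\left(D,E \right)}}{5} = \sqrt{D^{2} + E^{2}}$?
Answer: $1 - 645 \sqrt{5} \approx -1441.3$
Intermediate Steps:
$j{\left(D,E \right)} = 5 \sqrt{D^{2} + E^{2}}$
$j{\left(-3,-6 \right)} \left(-43\right) + U{\left(3 \right)} = 5 \sqrt{\left(-3\right)^{2} + \left(-6\right)^{2}} \left(-43\right) + \left(-4 + 3\right)^{2} = 5 \sqrt{9 + 36} \left(-43\right) + \left(-1\right)^{2} = 5 \sqrt{45} \left(-43\right) + 1 = 5 \cdot 3 \sqrt{5} \left(-43\right) + 1 = 15 \sqrt{5} \left(-43\right) + 1 = - 645 \sqrt{5} + 1 = 1 - 645 \sqrt{5}$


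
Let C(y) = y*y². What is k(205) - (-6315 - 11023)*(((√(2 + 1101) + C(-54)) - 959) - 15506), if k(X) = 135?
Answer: -3015580867 + 17338*√1103 ≈ -3.0150e+9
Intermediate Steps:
C(y) = y³
k(205) - (-6315 - 11023)*(((√(2 + 1101) + C(-54)) - 959) - 15506) = 135 - (-6315 - 11023)*(((√(2 + 1101) + (-54)³) - 959) - 15506) = 135 - (-17338)*(((√1103 - 157464) - 959) - 15506) = 135 - (-17338)*(((-157464 + √1103) - 959) - 15506) = 135 - (-17338)*((-158423 + √1103) - 15506) = 135 - (-17338)*(-173929 + √1103) = 135 - (3015581002 - 17338*√1103) = 135 + (-3015581002 + 17338*√1103) = -3015580867 + 17338*√1103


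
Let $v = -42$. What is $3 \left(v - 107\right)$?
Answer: $-447$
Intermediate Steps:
$3 \left(v - 107\right) = 3 \left(-42 - 107\right) = 3 \left(-149\right) = -447$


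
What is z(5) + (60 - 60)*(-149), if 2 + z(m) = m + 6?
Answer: 9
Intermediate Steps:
z(m) = 4 + m (z(m) = -2 + (m + 6) = -2 + (6 + m) = 4 + m)
z(5) + (60 - 60)*(-149) = (4 + 5) + (60 - 60)*(-149) = 9 + 0*(-149) = 9 + 0 = 9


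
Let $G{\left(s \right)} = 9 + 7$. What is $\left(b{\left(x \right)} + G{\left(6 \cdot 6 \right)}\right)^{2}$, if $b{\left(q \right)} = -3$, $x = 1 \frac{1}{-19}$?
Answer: $169$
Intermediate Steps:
$x = - \frac{1}{19}$ ($x = 1 \left(- \frac{1}{19}\right) = - \frac{1}{19} \approx -0.052632$)
$G{\left(s \right)} = 16$
$\left(b{\left(x \right)} + G{\left(6 \cdot 6 \right)}\right)^{2} = \left(-3 + 16\right)^{2} = 13^{2} = 169$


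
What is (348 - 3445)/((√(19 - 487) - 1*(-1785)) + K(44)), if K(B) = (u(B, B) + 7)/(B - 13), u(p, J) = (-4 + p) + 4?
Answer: -15548081/8970932 + 156643*I*√13/26912796 ≈ -1.7332 + 0.020986*I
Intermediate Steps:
u(p, J) = p
K(B) = (7 + B)/(-13 + B) (K(B) = (B + 7)/(B - 13) = (7 + B)/(-13 + B))
(348 - 3445)/((√(19 - 487) - 1*(-1785)) + K(44)) = (348 - 3445)/((√(19 - 487) - 1*(-1785)) + (7 + 44)/(-13 + 44)) = -3097/((√(-468) + 1785) + 51/31) = -3097/((6*I*√13 + 1785) + (1/31)*51) = -3097/((1785 + 6*I*√13) + 51/31) = -3097/(55386/31 + 6*I*√13)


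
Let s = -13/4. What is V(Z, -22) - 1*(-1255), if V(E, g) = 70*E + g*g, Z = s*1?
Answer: 3023/2 ≈ 1511.5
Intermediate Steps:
s = -13/4 (s = -13*¼ = -13/4 ≈ -3.2500)
Z = -13/4 (Z = -13/4*1 = -13/4 ≈ -3.2500)
V(E, g) = g² + 70*E (V(E, g) = 70*E + g² = g² + 70*E)
V(Z, -22) - 1*(-1255) = ((-22)² + 70*(-13/4)) - 1*(-1255) = (484 - 455/2) + 1255 = 513/2 + 1255 = 3023/2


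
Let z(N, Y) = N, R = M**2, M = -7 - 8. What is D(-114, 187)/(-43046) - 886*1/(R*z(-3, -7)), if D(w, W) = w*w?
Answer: 14683228/14528025 ≈ 1.0107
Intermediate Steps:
D(w, W) = w**2
M = -15
R = 225 (R = (-15)**2 = 225)
D(-114, 187)/(-43046) - 886*1/(R*z(-3, -7)) = (-114)**2/(-43046) - 886/((-3*225)) = 12996*(-1/43046) - 886/(-675) = -6498/21523 - 886*(-1/675) = -6498/21523 + 886/675 = 14683228/14528025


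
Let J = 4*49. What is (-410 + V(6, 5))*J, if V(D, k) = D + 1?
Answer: -78988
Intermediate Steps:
V(D, k) = 1 + D
J = 196
(-410 + V(6, 5))*J = (-410 + (1 + 6))*196 = (-410 + 7)*196 = -403*196 = -78988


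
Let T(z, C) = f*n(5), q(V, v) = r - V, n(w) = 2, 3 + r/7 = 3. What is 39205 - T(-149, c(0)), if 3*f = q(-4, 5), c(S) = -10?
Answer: 117607/3 ≈ 39202.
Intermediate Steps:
r = 0 (r = -21 + 7*3 = -21 + 21 = 0)
q(V, v) = -V (q(V, v) = 0 - V = -V)
f = 4/3 (f = (-1*(-4))/3 = (1/3)*4 = 4/3 ≈ 1.3333)
T(z, C) = 8/3 (T(z, C) = (4/3)*2 = 8/3)
39205 - T(-149, c(0)) = 39205 - 1*8/3 = 39205 - 8/3 = 117607/3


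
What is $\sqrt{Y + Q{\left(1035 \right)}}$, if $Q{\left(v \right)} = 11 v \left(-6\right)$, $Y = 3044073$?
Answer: $\sqrt{2975763} \approx 1725.0$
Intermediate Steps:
$Q{\left(v \right)} = - 66 v$
$\sqrt{Y + Q{\left(1035 \right)}} = \sqrt{3044073 - 68310} = \sqrt{2975763}$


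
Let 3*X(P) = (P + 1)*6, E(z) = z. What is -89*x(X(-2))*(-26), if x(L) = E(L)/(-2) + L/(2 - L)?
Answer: 1157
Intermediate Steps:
X(P) = 2 + 2*P (X(P) = ((P + 1)*6)/3 = ((1 + P)*6)/3 = (6 + 6*P)/3 = 2 + 2*P)
x(L) = -L/2 + L/(2 - L) (x(L) = L/(-2) + L/(2 - L) = L*(-½) + L/(2 - L) = -L/2 + L/(2 - L))
-89*x(X(-2))*(-26) = -(-89)*(2 + 2*(-2))²/(-4 + 2*(2 + 2*(-2)))*(-26) = -(-89)*(2 - 4)²/(-4 + 2*(2 - 4))*(-26) = -(-89)*(-2)²/(-4 + 2*(-2))*(-26) = -(-89)*4/(-4 - 4)*(-26) = -(-89)*4/(-8)*(-26) = -(-89)*4*(-1)/8*(-26) = -89*½*(-26) = -89/2*(-26) = 1157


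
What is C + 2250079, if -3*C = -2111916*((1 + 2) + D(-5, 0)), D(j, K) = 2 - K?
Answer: 5769939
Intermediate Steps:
C = 3519860 (C = -(-703972)*((1 + 2) + (2 - 1*0)) = -(-703972)*(3 + (2 + 0)) = -(-703972)*(3 + 2) = -(-703972)*5 = -⅓*(-10559580) = 3519860)
C + 2250079 = 3519860 + 2250079 = 5769939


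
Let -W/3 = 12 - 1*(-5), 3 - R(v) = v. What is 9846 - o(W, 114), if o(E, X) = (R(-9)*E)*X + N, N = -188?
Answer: 79802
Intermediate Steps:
R(v) = 3 - v
W = -51 (W = -3*(12 - 1*(-5)) = -3*(12 + 5) = -3*17 = -51)
o(E, X) = -188 + 12*E*X (o(E, X) = ((3 - 1*(-9))*E)*X - 188 = ((3 + 9)*E)*X - 188 = (12*E)*X - 188 = 12*E*X - 188 = -188 + 12*E*X)
9846 - o(W, 114) = 9846 - (-188 + 12*(-51)*114) = 9846 - (-188 - 69768) = 9846 - 1*(-69956) = 9846 + 69956 = 79802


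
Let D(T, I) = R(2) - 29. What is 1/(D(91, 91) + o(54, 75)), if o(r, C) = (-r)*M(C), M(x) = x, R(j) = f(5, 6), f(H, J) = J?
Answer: -1/4073 ≈ -0.00024552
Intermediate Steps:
R(j) = 6
D(T, I) = -23 (D(T, I) = 6 - 29 = -23)
o(r, C) = -C*r (o(r, C) = (-r)*C = -C*r)
1/(D(91, 91) + o(54, 75)) = 1/(-23 - 1*75*54) = 1/(-23 - 4050) = 1/(-4073) = -1/4073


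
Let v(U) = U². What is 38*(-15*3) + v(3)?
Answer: -1701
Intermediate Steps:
38*(-15*3) + v(3) = 38*(-15*3) + 3² = 38*(-45) + 9 = -1710 + 9 = -1701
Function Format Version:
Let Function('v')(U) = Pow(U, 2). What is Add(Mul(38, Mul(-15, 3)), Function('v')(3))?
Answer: -1701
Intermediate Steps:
Add(Mul(38, Mul(-15, 3)), Function('v')(3)) = Add(Mul(38, Mul(-15, 3)), Pow(3, 2)) = Add(Mul(38, -45), 9) = Add(-1710, 9) = -1701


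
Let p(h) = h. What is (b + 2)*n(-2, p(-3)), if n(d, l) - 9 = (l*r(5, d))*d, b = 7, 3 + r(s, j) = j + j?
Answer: -297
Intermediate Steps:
r(s, j) = -3 + 2*j (r(s, j) = -3 + (j + j) = -3 + 2*j)
n(d, l) = 9 + d*l*(-3 + 2*d) (n(d, l) = 9 + (l*(-3 + 2*d))*d = 9 + d*l*(-3 + 2*d))
(b + 2)*n(-2, p(-3)) = (7 + 2)*(9 - 2*(-3)*(-3 + 2*(-2))) = 9*(9 - 2*(-3)*(-3 - 4)) = 9*(9 - 2*(-3)*(-7)) = 9*(9 - 42) = 9*(-33) = -297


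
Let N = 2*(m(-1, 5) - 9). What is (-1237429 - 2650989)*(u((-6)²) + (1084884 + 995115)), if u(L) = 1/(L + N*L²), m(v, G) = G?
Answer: -41782120077528403/5166 ≈ -8.0879e+12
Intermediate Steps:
N = -8 (N = 2*(5 - 9) = 2*(-4) = -8)
u(L) = 1/(L - 8*L²)
(-1237429 - 2650989)*(u((-6)²) + (1084884 + 995115)) = (-1237429 - 2650989)*(-1/(((-6)²)*(-1 + 8*(-6)²)) + (1084884 + 995115)) = -3888418*(-1/(36*(-1 + 8*36)) + 2079999) = -3888418*(-1*1/36/(-1 + 288) + 2079999) = -3888418*(-1*1/36/287 + 2079999) = -3888418*(-1*1/36*1/287 + 2079999) = -3888418*(-1/10332 + 2079999) = -3888418*21490549667/10332 = -41782120077528403/5166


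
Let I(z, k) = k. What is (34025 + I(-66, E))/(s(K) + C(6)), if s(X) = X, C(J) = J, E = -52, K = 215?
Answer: 33973/221 ≈ 153.72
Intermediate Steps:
(34025 + I(-66, E))/(s(K) + C(6)) = (34025 - 52)/(215 + 6) = 33973/221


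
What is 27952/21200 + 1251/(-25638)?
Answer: 14377337/11323450 ≈ 1.2697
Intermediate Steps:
27952/21200 + 1251/(-25638) = 27952*(1/21200) + 1251*(-1/25638) = 1747/1325 - 417/8546 = 14377337/11323450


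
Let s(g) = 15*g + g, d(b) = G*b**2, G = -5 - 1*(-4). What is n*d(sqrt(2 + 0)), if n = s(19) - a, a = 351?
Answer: 94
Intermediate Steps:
G = -1 (G = -5 + 4 = -1)
d(b) = -b**2
s(g) = 16*g
n = -47 (n = 16*19 - 1*351 = 304 - 351 = -47)
n*d(sqrt(2 + 0)) = -(-47)*(sqrt(2 + 0))**2 = -(-47)*(sqrt(2))**2 = -(-47)*2 = -47*(-2) = 94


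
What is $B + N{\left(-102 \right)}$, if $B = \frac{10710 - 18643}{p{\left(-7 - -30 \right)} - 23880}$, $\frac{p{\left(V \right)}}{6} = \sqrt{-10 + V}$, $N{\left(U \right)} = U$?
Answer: $- \frac{4831371752}{47521161} + \frac{7933 \sqrt{13}}{95042322} \approx -101.67$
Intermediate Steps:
$p{\left(V \right)} = 6 \sqrt{-10 + V}$
$B = - \frac{7933}{-23880 + 6 \sqrt{13}}$ ($B = \frac{10710 - 18643}{6 \sqrt{-10 - -23} - 23880} = - \frac{7933}{6 \sqrt{-10 + \left(-7 + 30\right)} - 23880} = - \frac{7933}{6 \sqrt{-10 + 23} - 23880} = - \frac{7933}{6 \sqrt{13} - 23880} = - \frac{7933}{-23880 + 6 \sqrt{13}} \approx 0.3325$)
$B + N{\left(-102 \right)} = \left(\frac{15786670}{47521161} + \frac{7933 \sqrt{13}}{95042322}\right) - 102 = - \frac{4831371752}{47521161} + \frac{7933 \sqrt{13}}{95042322}$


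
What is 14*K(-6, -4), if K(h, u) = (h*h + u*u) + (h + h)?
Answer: 560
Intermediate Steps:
K(h, u) = h**2 + u**2 + 2*h (K(h, u) = (h**2 + u**2) + 2*h = h**2 + u**2 + 2*h)
14*K(-6, -4) = 14*((-6)**2 + (-4)**2 + 2*(-6)) = 14*(36 + 16 - 12) = 14*40 = 560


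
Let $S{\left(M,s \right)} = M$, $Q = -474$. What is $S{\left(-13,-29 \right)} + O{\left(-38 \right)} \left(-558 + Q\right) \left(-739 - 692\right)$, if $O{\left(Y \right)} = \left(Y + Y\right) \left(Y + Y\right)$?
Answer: $8529950579$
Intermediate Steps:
$O{\left(Y \right)} = 4 Y^{2}$ ($O{\left(Y \right)} = 2 Y 2 Y = 4 Y^{2}$)
$S{\left(-13,-29 \right)} + O{\left(-38 \right)} \left(-558 + Q\right) \left(-739 - 692\right) = -13 + 4 \left(-38\right)^{2} \left(-558 - 474\right) \left(-739 - 692\right) = -13 + 4 \cdot 1444 \left(\left(-1032\right) \left(-1431\right)\right) = -13 + 5776 \cdot 1476792 = -13 + 8529950592 = 8529950579$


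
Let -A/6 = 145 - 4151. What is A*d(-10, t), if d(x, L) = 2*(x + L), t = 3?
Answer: -336504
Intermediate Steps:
d(x, L) = 2*L + 2*x (d(x, L) = 2*(L + x) = 2*L + 2*x)
A = 24036 (A = -6*(145 - 4151) = -6*(-4006) = 24036)
A*d(-10, t) = 24036*(2*3 + 2*(-10)) = 24036*(6 - 20) = 24036*(-14) = -336504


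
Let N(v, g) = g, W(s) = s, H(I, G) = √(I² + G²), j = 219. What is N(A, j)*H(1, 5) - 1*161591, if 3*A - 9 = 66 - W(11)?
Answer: -161591 + 219*√26 ≈ -1.6047e+5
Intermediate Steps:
H(I, G) = √(G² + I²)
A = 64/3 (A = 3 + (66 - 1*11)/3 = 3 + (66 - 11)/3 = 3 + (⅓)*55 = 3 + 55/3 = 64/3 ≈ 21.333)
N(A, j)*H(1, 5) - 1*161591 = 219*√(5² + 1²) - 1*161591 = 219*√(25 + 1) - 161591 = 219*√26 - 161591 = -161591 + 219*√26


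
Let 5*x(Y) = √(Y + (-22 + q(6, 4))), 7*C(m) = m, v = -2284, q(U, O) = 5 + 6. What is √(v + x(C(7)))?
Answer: √(-57100 + 5*I*√10)/5 ≈ 0.0066169 + 47.791*I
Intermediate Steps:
q(U, O) = 11
C(m) = m/7
x(Y) = √(-11 + Y)/5 (x(Y) = √(Y + (-22 + 11))/5 = √(Y - 11)/5 = √(-11 + Y)/5)
√(v + x(C(7))) = √(-2284 + √(-11 + (⅐)*7)/5) = √(-2284 + √(-11 + 1)/5) = √(-2284 + √(-10)/5) = √(-2284 + (I*√10)/5) = √(-2284 + I*√10/5)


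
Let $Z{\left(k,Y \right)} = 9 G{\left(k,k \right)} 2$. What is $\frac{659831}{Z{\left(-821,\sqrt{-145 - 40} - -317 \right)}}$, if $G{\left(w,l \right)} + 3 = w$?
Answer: $- \frac{659831}{14832} \approx -44.487$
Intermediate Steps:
$G{\left(w,l \right)} = -3 + w$
$Z{\left(k,Y \right)} = -54 + 18 k$ ($Z{\left(k,Y \right)} = 9 \left(-3 + k\right) 2 = \left(-27 + 9 k\right) 2 = -54 + 18 k$)
$\frac{659831}{Z{\left(-821,\sqrt{-145 - 40} - -317 \right)}} = \frac{659831}{-54 + 18 \left(-821\right)} = \frac{659831}{-54 - 14778} = \frac{659831}{-14832} = 659831 \left(- \frac{1}{14832}\right) = - \frac{659831}{14832}$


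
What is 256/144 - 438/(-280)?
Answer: 4211/1260 ≈ 3.3421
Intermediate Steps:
256/144 - 438/(-280) = 256*(1/144) - 438*(-1/280) = 16/9 + 219/140 = 4211/1260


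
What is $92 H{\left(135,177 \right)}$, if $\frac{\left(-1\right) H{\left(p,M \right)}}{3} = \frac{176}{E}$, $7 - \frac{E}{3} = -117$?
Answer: $- \frac{4048}{31} \approx -130.58$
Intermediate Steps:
$E = 372$ ($E = 21 - -351 = 21 + 351 = 372$)
$H{\left(p,M \right)} = - \frac{44}{31}$ ($H{\left(p,M \right)} = - 3 \cdot \frac{176}{372} = - 3 \cdot 176 \cdot \frac{1}{372} = \left(-3\right) \frac{44}{93} = - \frac{44}{31}$)
$92 H{\left(135,177 \right)} = 92 \left(- \frac{44}{31}\right) = - \frac{4048}{31}$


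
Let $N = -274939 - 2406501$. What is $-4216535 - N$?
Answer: $-1535095$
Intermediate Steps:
$N = -2681440$ ($N = -274939 - 2406501 = -2681440$)
$-4216535 - N = -4216535 - -2681440 = -4216535 + 2681440 = -1535095$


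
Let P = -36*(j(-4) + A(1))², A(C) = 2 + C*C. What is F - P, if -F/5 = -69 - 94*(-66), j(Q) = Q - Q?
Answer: -30351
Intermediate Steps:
j(Q) = 0
A(C) = 2 + C²
F = -30675 (F = -5*(-69 - 94*(-66)) = -5*(-69 + 6204) = -5*6135 = -30675)
P = -324 (P = -36*(0 + (2 + 1²))² = -36*(0 + (2 + 1))² = -36*(0 + 3)² = -36*3² = -36*9 = -324)
F - P = -30675 - 1*(-324) = -30675 + 324 = -30351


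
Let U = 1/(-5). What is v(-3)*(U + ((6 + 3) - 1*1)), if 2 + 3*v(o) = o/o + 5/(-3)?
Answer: -104/15 ≈ -6.9333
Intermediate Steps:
v(o) = -8/9 (v(o) = -⅔ + (o/o + 5/(-3))/3 = -⅔ + (1 + 5*(-⅓))/3 = -⅔ + (1 - 5/3)/3 = -⅔ + (⅓)*(-⅔) = -⅔ - 2/9 = -8/9)
U = -⅕ ≈ -0.20000
v(-3)*(U + ((6 + 3) - 1*1)) = -8*(-⅕ + ((6 + 3) - 1*1))/9 = -8*(-⅕ + (9 - 1))/9 = -8*(-⅕ + 8)/9 = -8/9*39/5 = -104/15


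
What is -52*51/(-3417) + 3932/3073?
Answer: 423240/205891 ≈ 2.0556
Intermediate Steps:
-52*51/(-3417) + 3932/3073 = -2652*(-1/3417) + 3932*(1/3073) = 52/67 + 3932/3073 = 423240/205891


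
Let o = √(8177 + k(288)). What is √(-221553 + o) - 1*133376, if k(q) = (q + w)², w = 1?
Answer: -133376 + I*√(221553 - √91698) ≈ -1.3338e+5 + 470.37*I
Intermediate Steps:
k(q) = (1 + q)² (k(q) = (q + 1)² = (1 + q)²)
o = √91698 (o = √(8177 + (1 + 288)²) = √(8177 + 289²) = √(8177 + 83521) = √91698 ≈ 302.82)
√(-221553 + o) - 1*133376 = √(-221553 + √91698) - 1*133376 = √(-221553 + √91698) - 133376 = -133376 + √(-221553 + √91698)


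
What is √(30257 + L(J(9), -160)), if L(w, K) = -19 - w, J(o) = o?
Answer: √30229 ≈ 173.86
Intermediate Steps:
√(30257 + L(J(9), -160)) = √(30257 + (-19 - 1*9)) = √(30257 + (-19 - 9)) = √(30257 - 28) = √30229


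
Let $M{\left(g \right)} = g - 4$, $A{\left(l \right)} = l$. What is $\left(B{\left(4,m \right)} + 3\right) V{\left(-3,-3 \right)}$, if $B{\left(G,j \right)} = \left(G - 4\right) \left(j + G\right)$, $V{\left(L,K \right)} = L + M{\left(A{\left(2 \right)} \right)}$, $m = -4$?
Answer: $-15$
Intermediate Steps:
$M{\left(g \right)} = -4 + g$
$V{\left(L,K \right)} = -2 + L$ ($V{\left(L,K \right)} = L + \left(-4 + 2\right) = L - 2 = -2 + L$)
$B{\left(G,j \right)} = \left(-4 + G\right) \left(G + j\right)$
$\left(B{\left(4,m \right)} + 3\right) V{\left(-3,-3 \right)} = \left(\left(4^{2} - 16 - -16 + 4 \left(-4\right)\right) + 3\right) \left(-2 - 3\right) = \left(\left(16 - 16 + 16 - 16\right) + 3\right) \left(-5\right) = \left(0 + 3\right) \left(-5\right) = 3 \left(-5\right) = -15$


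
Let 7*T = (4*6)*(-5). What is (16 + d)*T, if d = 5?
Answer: -360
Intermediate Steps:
T = -120/7 (T = ((4*6)*(-5))/7 = (24*(-5))/7 = (⅐)*(-120) = -120/7 ≈ -17.143)
(16 + d)*T = (16 + 5)*(-120/7) = 21*(-120/7) = -360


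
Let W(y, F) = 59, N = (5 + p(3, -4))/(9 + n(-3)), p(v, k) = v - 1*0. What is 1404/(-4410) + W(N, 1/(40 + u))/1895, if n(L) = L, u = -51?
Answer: -26671/92855 ≈ -0.28723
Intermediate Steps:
p(v, k) = v (p(v, k) = v + 0 = v)
N = 4/3 (N = (5 + 3)/(9 - 3) = 8/6 = 8*(⅙) = 4/3 ≈ 1.3333)
1404/(-4410) + W(N, 1/(40 + u))/1895 = 1404/(-4410) + 59/1895 = 1404*(-1/4410) + 59*(1/1895) = -78/245 + 59/1895 = -26671/92855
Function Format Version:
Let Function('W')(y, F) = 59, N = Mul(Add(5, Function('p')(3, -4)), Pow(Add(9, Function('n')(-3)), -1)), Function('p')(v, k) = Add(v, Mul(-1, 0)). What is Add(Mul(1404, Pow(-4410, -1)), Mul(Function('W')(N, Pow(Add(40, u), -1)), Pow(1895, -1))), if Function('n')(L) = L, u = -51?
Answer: Rational(-26671, 92855) ≈ -0.28723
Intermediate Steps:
Function('p')(v, k) = v (Function('p')(v, k) = Add(v, 0) = v)
N = Rational(4, 3) (N = Mul(Add(5, 3), Pow(Add(9, -3), -1)) = Mul(8, Pow(6, -1)) = Mul(8, Rational(1, 6)) = Rational(4, 3) ≈ 1.3333)
Add(Mul(1404, Pow(-4410, -1)), Mul(Function('W')(N, Pow(Add(40, u), -1)), Pow(1895, -1))) = Add(Mul(1404, Pow(-4410, -1)), Mul(59, Pow(1895, -1))) = Add(Mul(1404, Rational(-1, 4410)), Mul(59, Rational(1, 1895))) = Add(Rational(-78, 245), Rational(59, 1895)) = Rational(-26671, 92855)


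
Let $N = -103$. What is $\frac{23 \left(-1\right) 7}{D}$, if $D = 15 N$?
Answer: $\frac{161}{1545} \approx 0.10421$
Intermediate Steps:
$D = -1545$ ($D = 15 \left(-103\right) = -1545$)
$\frac{23 \left(-1\right) 7}{D} = \frac{23 \left(-1\right) 7}{-1545} = \left(-23\right) 7 \left(- \frac{1}{1545}\right) = \left(-161\right) \left(- \frac{1}{1545}\right) = \frac{161}{1545}$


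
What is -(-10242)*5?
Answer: 51210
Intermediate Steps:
-(-10242)*5 = -3414*(-15) = 51210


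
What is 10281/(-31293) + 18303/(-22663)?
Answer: -268584694/236397753 ≈ -1.1362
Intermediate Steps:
10281/(-31293) + 18303/(-22663) = 10281*(-1/31293) + 18303*(-1/22663) = -3427/10431 - 18303/22663 = -268584694/236397753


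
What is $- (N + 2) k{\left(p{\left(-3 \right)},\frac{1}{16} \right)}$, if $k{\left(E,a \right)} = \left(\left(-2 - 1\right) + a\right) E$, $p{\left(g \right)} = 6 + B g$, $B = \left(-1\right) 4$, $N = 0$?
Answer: $\frac{423}{4} \approx 105.75$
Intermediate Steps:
$B = -4$
$p{\left(g \right)} = 6 - 4 g$
$k{\left(E,a \right)} = E \left(-3 + a\right)$ ($k{\left(E,a \right)} = \left(\left(-2 - 1\right) + a\right) E = \left(-3 + a\right) E = E \left(-3 + a\right)$)
$- (N + 2) k{\left(p{\left(-3 \right)},\frac{1}{16} \right)} = - (0 + 2) \left(6 - -12\right) \left(-3 + \frac{1}{16}\right) = \left(-1\right) 2 \left(6 + 12\right) \left(-3 + \frac{1}{16}\right) = - 2 \cdot 18 \left(- \frac{47}{16}\right) = \left(-2\right) \left(- \frac{423}{8}\right) = \frac{423}{4}$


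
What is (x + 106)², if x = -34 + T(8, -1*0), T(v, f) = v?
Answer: 6400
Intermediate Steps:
x = -26 (x = -34 + 8 = -26)
(x + 106)² = (-26 + 106)² = 80² = 6400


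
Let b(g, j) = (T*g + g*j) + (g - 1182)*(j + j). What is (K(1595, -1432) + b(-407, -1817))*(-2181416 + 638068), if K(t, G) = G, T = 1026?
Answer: -9406599568988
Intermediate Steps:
b(g, j) = 1026*g + g*j + 2*j*(-1182 + g) (b(g, j) = (1026*g + g*j) + (g - 1182)*(j + j) = (1026*g + g*j) + (-1182 + g)*(2*j) = (1026*g + g*j) + 2*j*(-1182 + g) = 1026*g + g*j + 2*j*(-1182 + g))
(K(1595, -1432) + b(-407, -1817))*(-2181416 + 638068) = (-1432 + (-2364*(-1817) + 1026*(-407) + 3*(-407)*(-1817)))*(-2181416 + 638068) = (-1432 + (4295388 - 417582 + 2218557))*(-1543348) = (-1432 + 6096363)*(-1543348) = 6094931*(-1543348) = -9406599568988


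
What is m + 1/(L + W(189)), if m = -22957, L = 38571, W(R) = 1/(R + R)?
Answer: -334709363545/14579839 ≈ -22957.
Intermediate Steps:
W(R) = 1/(2*R)
m + 1/(L + W(189)) = -22957 + 1/(38571 + (½)/189) = -22957 + 1/(38571 + (½)*(1/189)) = -22957 + 1/(38571 + 1/378) = -22957 + 1/(14579839/378) = -22957 + 378/14579839 = -334709363545/14579839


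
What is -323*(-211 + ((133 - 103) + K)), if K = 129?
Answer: 16796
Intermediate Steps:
-323*(-211 + ((133 - 103) + K)) = -323*(-211 + ((133 - 103) + 129)) = -323*(-211 + (30 + 129)) = -323*(-211 + 159) = -323*(-52) = 16796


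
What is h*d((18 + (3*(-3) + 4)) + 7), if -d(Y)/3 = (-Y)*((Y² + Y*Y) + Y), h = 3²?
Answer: 442800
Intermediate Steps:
h = 9
d(Y) = 3*Y*(Y + 2*Y²) (d(Y) = -3*(-Y)*((Y² + Y*Y) + Y) = -3*(-Y)*((Y² + Y²) + Y) = -3*(-Y)*(2*Y² + Y) = -3*(-Y)*(Y + 2*Y²) = -(-3)*Y*(Y + 2*Y²) = 3*Y*(Y + 2*Y²))
h*d((18 + (3*(-3) + 4)) + 7) = 9*(((18 + (3*(-3) + 4)) + 7)²*(3 + 6*((18 + (3*(-3) + 4)) + 7))) = 9*(((18 + (-9 + 4)) + 7)²*(3 + 6*((18 + (-9 + 4)) + 7))) = 9*(((18 - 5) + 7)²*(3 + 6*((18 - 5) + 7))) = 9*((13 + 7)²*(3 + 6*(13 + 7))) = 9*(20²*(3 + 6*20)) = 9*(400*(3 + 120)) = 9*(400*123) = 9*49200 = 442800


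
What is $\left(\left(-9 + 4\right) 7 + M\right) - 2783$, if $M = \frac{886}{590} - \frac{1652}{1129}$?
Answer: $- \frac{938536183}{333055} \approx -2818.0$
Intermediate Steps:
$M = \frac{12807}{333055}$ ($M = 886 \cdot \frac{1}{590} - \frac{1652}{1129} = \frac{443}{295} - \frac{1652}{1129} = \frac{12807}{333055} \approx 0.038453$)
$\left(\left(-9 + 4\right) 7 + M\right) - 2783 = \left(\left(-9 + 4\right) 7 + \frac{12807}{333055}\right) - 2783 = \left(\left(-5\right) 7 + \frac{12807}{333055}\right) - 2783 = \left(-35 + \frac{12807}{333055}\right) - 2783 = - \frac{11644118}{333055} - 2783 = - \frac{938536183}{333055}$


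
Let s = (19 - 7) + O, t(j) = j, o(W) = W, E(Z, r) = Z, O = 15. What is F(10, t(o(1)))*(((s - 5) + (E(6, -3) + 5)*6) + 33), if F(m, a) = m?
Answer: 1210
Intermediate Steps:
s = 27 (s = (19 - 7) + 15 = 12 + 15 = 27)
F(10, t(o(1)))*(((s - 5) + (E(6, -3) + 5)*6) + 33) = 10*(((27 - 5) + (6 + 5)*6) + 33) = 10*((22 + 11*6) + 33) = 10*((22 + 66) + 33) = 10*(88 + 33) = 10*121 = 1210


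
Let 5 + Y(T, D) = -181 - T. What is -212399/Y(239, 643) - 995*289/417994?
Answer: 88659296731/177647450 ≈ 499.07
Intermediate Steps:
Y(T, D) = -186 - T (Y(T, D) = -5 + (-181 - T) = -186 - T)
-212399/Y(239, 643) - 995*289/417994 = -212399/(-186 - 1*239) - 995*289/417994 = -212399/(-186 - 239) - 287555*1/417994 = -212399/(-425) - 287555/417994 = -212399*(-1/425) - 287555/417994 = 212399/425 - 287555/417994 = 88659296731/177647450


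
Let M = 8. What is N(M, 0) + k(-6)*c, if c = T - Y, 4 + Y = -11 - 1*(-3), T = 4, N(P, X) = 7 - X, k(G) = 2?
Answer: 39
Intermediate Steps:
Y = -12 (Y = -4 + (-11 - 1*(-3)) = -4 + (-11 + 3) = -4 - 8 = -12)
c = 16 (c = 4 - 1*(-12) = 4 + 12 = 16)
N(M, 0) + k(-6)*c = (7 - 1*0) + 2*16 = (7 + 0) + 32 = 7 + 32 = 39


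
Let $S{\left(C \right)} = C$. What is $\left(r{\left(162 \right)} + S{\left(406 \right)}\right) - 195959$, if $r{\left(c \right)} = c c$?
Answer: $-169309$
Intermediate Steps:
$r{\left(c \right)} = c^{2}$
$\left(r{\left(162 \right)} + S{\left(406 \right)}\right) - 195959 = \left(162^{2} + 406\right) - 195959 = \left(26244 + 406\right) - 195959 = 26650 - 195959 = -169309$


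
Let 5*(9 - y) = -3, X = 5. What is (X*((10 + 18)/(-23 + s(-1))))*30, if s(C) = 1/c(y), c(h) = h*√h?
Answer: -10683187200/58503043 - 4032000*√15/58503043 ≈ -182.88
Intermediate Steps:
y = 48/5 (y = 9 - ⅕*(-3) = 9 + ⅗ = 48/5 ≈ 9.6000)
c(h) = h^(3/2)
s(C) = 5*√15/576 (s(C) = 1/((48/5)^(3/2)) = 1/(192*√15/25) = 5*√15/576)
(X*((10 + 18)/(-23 + s(-1))))*30 = (5*((10 + 18)/(-23 + 5*√15/576)))*30 = (5*(28/(-23 + 5*√15/576)))*30 = (140/(-23 + 5*√15/576))*30 = 4200/(-23 + 5*√15/576)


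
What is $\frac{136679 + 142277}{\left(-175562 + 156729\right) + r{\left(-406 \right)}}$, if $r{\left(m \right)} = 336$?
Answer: $- \frac{278956}{18497} \approx -15.081$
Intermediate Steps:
$\frac{136679 + 142277}{\left(-175562 + 156729\right) + r{\left(-406 \right)}} = \frac{136679 + 142277}{\left(-175562 + 156729\right) + 336} = \frac{278956}{-18833 + 336} = \frac{278956}{-18497} = 278956 \left(- \frac{1}{18497}\right) = - \frac{278956}{18497}$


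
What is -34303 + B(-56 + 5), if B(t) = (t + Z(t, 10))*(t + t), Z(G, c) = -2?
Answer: -28897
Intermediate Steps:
B(t) = 2*t*(-2 + t) (B(t) = (t - 2)*(t + t) = (-2 + t)*(2*t) = 2*t*(-2 + t))
-34303 + B(-56 + 5) = -34303 + 2*(-56 + 5)*(-2 + (-56 + 5)) = -34303 + 2*(-51)*(-2 - 51) = -34303 + 2*(-51)*(-53) = -34303 + 5406 = -28897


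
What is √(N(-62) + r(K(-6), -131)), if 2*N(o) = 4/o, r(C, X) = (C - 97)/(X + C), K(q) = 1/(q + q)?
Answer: 3*√1546714/4433 ≈ 0.84164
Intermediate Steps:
K(q) = 1/(2*q)
r(C, X) = (-97 + C)/(C + X)
N(o) = 2/o (N(o) = (4/o)/2 = 2/o)
√(N(-62) + r(K(-6), -131)) = √(2/(-62) + (-97 + (½)/(-6))/((½)/(-6) - 131)) = √(2*(-1/62) + (-97 + (½)*(-⅙))/((½)*(-⅙) - 131)) = √(-1/31 + (-97 - 1/12)/(-1/12 - 131)) = √(-1/31 - 1165/12/(-1573/12)) = √(-1/31 - 12/1573*(-1165/12)) = √(-1/31 + 1165/1573) = √(34542/48763) = 3*√1546714/4433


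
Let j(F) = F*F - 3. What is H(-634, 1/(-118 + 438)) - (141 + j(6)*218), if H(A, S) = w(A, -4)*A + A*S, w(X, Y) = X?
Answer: 63139043/160 ≈ 3.9462e+5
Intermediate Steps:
j(F) = -3 + F² (j(F) = F² - 3 = -3 + F²)
H(A, S) = A² + A*S (H(A, S) = A*A + A*S = A² + A*S)
H(-634, 1/(-118 + 438)) - (141 + j(6)*218) = -634*(-634 + 1/(-118 + 438)) - (141 + (-3 + 6²)*218) = -634*(-634 + 1/320) - (141 + (-3 + 36)*218) = -634*(-634 + 1/320) - (141 + 33*218) = -634*(-202879/320) - (141 + 7194) = 64312643/160 - 1*7335 = 64312643/160 - 7335 = 63139043/160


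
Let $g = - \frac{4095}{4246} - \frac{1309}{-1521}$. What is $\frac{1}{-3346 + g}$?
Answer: $- \frac{6458166}{21609693917} \approx -0.00029885$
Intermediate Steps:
$g = - \frac{670481}{6458166}$ ($g = \left(-4095\right) \frac{1}{4246} - - \frac{1309}{1521} = - \frac{4095}{4246} + \frac{1309}{1521} = - \frac{670481}{6458166} \approx -0.10382$)
$\frac{1}{-3346 + g} = \frac{1}{-3346 - \frac{670481}{6458166}} = \frac{1}{- \frac{21609693917}{6458166}} = - \frac{6458166}{21609693917}$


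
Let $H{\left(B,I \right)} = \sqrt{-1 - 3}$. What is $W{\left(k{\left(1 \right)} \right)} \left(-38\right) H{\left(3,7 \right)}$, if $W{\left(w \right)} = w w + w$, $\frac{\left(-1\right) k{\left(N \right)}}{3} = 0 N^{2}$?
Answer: $0$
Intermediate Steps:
$k{\left(N \right)} = 0$ ($k{\left(N \right)} = - 3 \cdot 0 N^{2} = \left(-3\right) 0 = 0$)
$W{\left(w \right)} = w + w^{2}$ ($W{\left(w \right)} = w^{2} + w = w + w^{2}$)
$H{\left(B,I \right)} = 2 i$ ($H{\left(B,I \right)} = \sqrt{-4} = 2 i$)
$W{\left(k{\left(1 \right)} \right)} \left(-38\right) H{\left(3,7 \right)} = 0 \left(1 + 0\right) \left(-38\right) 2 i = 0 \cdot 1 \left(-38\right) 2 i = 0 \left(-38\right) 2 i = 0 \cdot 2 i = 0$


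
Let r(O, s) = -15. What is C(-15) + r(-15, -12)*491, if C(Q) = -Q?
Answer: -7350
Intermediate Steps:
C(-15) + r(-15, -12)*491 = -1*(-15) - 15*491 = 15 - 7365 = -7350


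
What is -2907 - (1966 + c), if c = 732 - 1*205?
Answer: -5400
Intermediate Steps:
c = 527 (c = 732 - 205 = 527)
-2907 - (1966 + c) = -2907 - (1966 + 527) = -2907 - 1*2493 = -2907 - 2493 = -5400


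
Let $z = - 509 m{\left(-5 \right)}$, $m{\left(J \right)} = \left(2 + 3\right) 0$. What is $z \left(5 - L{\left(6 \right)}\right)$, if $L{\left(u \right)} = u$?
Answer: $0$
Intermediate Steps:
$m{\left(J \right)} = 0$ ($m{\left(J \right)} = 5 \cdot 0 = 0$)
$z = 0$ ($z = \left(-509\right) 0 = 0$)
$z \left(5 - L{\left(6 \right)}\right) = 0 \left(5 - 6\right) = 0 \left(-1\right) = 0$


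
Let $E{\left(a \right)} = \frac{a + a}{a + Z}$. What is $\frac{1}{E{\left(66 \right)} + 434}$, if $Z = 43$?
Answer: $\frac{109}{47438} \approx 0.0022977$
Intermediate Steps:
$E{\left(a \right)} = \frac{2 a}{43 + a}$ ($E{\left(a \right)} = \frac{a + a}{a + 43} = \frac{2 a}{43 + a}$)
$\frac{1}{E{\left(66 \right)} + 434} = \frac{1}{2 \cdot 66 \frac{1}{43 + 66} + 434} = \frac{1}{2 \cdot 66 \cdot \frac{1}{109} + 434} = \frac{1}{\frac{132}{109} + 434} = \frac{1}{\frac{47438}{109}} = \frac{109}{47438}$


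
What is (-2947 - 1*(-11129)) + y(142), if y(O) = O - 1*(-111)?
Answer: 8435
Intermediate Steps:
y(O) = 111 + O (y(O) = O + 111 = 111 + O)
(-2947 - 1*(-11129)) + y(142) = (-2947 - 1*(-11129)) + (111 + 142) = (-2947 + 11129) + 253 = 8182 + 253 = 8435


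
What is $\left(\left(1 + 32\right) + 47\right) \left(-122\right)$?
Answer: $-9760$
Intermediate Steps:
$\left(\left(1 + 32\right) + 47\right) \left(-122\right) = \left(33 + 47\right) \left(-122\right) = 80 \left(-122\right) = -9760$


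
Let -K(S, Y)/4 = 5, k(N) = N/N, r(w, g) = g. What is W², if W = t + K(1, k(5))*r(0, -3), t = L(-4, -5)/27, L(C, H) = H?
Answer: 2608225/729 ≈ 3577.8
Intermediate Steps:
t = -5/27 ≈ -0.18519
k(N) = 1
K(S, Y) = -20 (K(S, Y) = -4*5 = -20)
W = 1615/27 (W = -5/27 - 20*(-3) = -5/27 + 60 = 1615/27 ≈ 59.815)
W² = (1615/27)² = 2608225/729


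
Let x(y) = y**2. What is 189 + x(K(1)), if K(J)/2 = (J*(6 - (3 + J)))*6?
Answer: 765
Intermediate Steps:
K(J) = 12*J*(3 - J) (K(J) = 2*((J*(6 - (3 + J)))*6) = 2*((J*(6 + (-3 - J)))*6) = 2*((J*(3 - J))*6) = 2*(6*J*(3 - J)) = 12*J*(3 - J))
189 + x(K(1)) = 189 + (12*1*(3 - 1*1))**2 = 189 + (12*1*(3 - 1))**2 = 189 + (12*1*2)**2 = 189 + 24**2 = 189 + 576 = 765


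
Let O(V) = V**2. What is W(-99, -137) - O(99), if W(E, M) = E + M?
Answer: -10037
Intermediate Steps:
W(-99, -137) - O(99) = (-99 - 137) - 1*99**2 = -236 - 1*9801 = -236 - 9801 = -10037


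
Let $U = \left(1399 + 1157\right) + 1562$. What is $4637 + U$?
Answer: $8755$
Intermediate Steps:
$U = 4118$ ($U = 2556 + 1562 = 4118$)
$4637 + U = 4637 + 4118 = 8755$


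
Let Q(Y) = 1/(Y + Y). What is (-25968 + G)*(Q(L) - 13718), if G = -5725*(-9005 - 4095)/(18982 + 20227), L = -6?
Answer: 38815940086501/117627 ≈ 3.2999e+8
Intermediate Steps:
Q(Y) = 1/(2*Y)
G = 74997500/39209 (G = -5725/(39209/(-13100)) = -5725/(39209*(-1/13100)) = -5725/(-39209/13100) = -5725*(-13100/39209) = 74997500/39209 ≈ 1912.8)
(-25968 + G)*(Q(L) - 13718) = (-25968 + 74997500/39209)*((1/2)/(-6) - 13718) = -943181812*((1/2)*(-1/6) - 13718)/39209 = -943181812*(-1/12 - 13718)/39209 = -943181812/39209*(-164617/12) = 38815940086501/117627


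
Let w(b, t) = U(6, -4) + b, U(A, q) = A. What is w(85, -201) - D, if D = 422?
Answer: -331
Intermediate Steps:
w(b, t) = 6 + b
w(85, -201) - D = (6 + 85) - 1*422 = 91 - 422 = -331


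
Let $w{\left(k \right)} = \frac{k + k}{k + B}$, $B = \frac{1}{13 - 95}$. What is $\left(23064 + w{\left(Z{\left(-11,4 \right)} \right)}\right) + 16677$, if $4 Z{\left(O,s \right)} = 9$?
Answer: $\frac{14585685}{367} \approx 39743.0$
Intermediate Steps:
$B = - \frac{1}{82}$ ($B = \frac{1}{-82} = - \frac{1}{82} \approx -0.012195$)
$Z{\left(O,s \right)} = \frac{9}{4}$ ($Z{\left(O,s \right)} = \frac{1}{4} \cdot 9 = \frac{9}{4}$)
$w{\left(k \right)} = \frac{2 k}{- \frac{1}{82} + k}$ ($w{\left(k \right)} = \frac{k + k}{k - \frac{1}{82}} = \frac{2 k}{- \frac{1}{82} + k}$)
$\left(23064 + w{\left(Z{\left(-11,4 \right)} \right)}\right) + 16677 = \left(23064 + 164 \cdot \frac{9}{4} \frac{1}{-1 + 82 \cdot \frac{9}{4}}\right) + 16677 = \left(23064 + 164 \cdot \frac{9}{4} \frac{1}{-1 + \frac{369}{2}}\right) + 16677 = \left(23064 + 164 \cdot \frac{9}{4} \frac{1}{\frac{367}{2}}\right) + 16677 = \left(23064 + 164 \cdot \frac{9}{4} \cdot \frac{2}{367}\right) + 16677 = \left(23064 + \frac{738}{367}\right) + 16677 = \frac{8465226}{367} + 16677 = \frac{14585685}{367}$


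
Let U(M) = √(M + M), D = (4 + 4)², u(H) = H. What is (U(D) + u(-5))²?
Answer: 153 - 80*√2 ≈ 39.863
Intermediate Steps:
D = 64 (D = 8² = 64)
U(M) = √2*√M (U(M) = √(2*M) = √2*√M)
(U(D) + u(-5))² = (√2*√64 - 5)² = (√2*8 - 5)² = (8*√2 - 5)² = (-5 + 8*√2)²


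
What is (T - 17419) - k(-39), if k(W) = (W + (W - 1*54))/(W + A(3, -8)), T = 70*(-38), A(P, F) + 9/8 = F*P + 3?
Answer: -3273229/163 ≈ -20081.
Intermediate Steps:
A(P, F) = 15/8 + F*P (A(P, F) = -9/8 + (F*P + 3) = -9/8 + (3 + F*P) = 15/8 + F*P)
T = -2660
k(W) = (-54 + 2*W)/(-177/8 + W) (k(W) = (W + (W - 1*54))/(W + (15/8 - 8*3)) = (W + (W - 54))/(W + (15/8 - 24)) = (W + (-54 + W))/(W - 177/8) = (-54 + 2*W)/(-177/8 + W))
(T - 17419) - k(-39) = (-2660 - 17419) - 16*(-27 - 39)/(-177 + 8*(-39)) = -20079 - 16*(-66)/(-177 - 312) = -20079 - 16*(-66)/(-489) = -20079 - 16*(-1)*(-66)/489 = -20079 - 1*352/163 = -20079 - 352/163 = -3273229/163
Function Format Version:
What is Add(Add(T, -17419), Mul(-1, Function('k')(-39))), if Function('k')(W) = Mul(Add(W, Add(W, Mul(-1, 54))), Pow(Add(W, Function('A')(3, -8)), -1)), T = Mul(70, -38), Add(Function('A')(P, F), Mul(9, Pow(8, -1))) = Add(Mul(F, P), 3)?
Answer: Rational(-3273229, 163) ≈ -20081.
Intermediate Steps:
Function('A')(P, F) = Add(Rational(15, 8), Mul(F, P)) (Function('A')(P, F) = Add(Rational(-9, 8), Add(Mul(F, P), 3)) = Add(Rational(-9, 8), Add(3, Mul(F, P))) = Add(Rational(15, 8), Mul(F, P)))
T = -2660
Function('k')(W) = Mul(Pow(Add(Rational(-177, 8), W), -1), Add(-54, Mul(2, W))) (Function('k')(W) = Mul(Add(W, Add(W, Mul(-1, 54))), Pow(Add(W, Add(Rational(15, 8), Mul(-8, 3))), -1)) = Mul(Add(W, Add(W, -54)), Pow(Add(W, Add(Rational(15, 8), -24)), -1)) = Mul(Add(W, Add(-54, W)), Pow(Add(W, Rational(-177, 8)), -1)) = Mul(Add(-54, Mul(2, W)), Pow(Add(Rational(-177, 8), W), -1)) = Mul(Pow(Add(Rational(-177, 8), W), -1), Add(-54, Mul(2, W))))
Add(Add(T, -17419), Mul(-1, Function('k')(-39))) = Add(Add(-2660, -17419), Mul(-1, Mul(16, Pow(Add(-177, Mul(8, -39)), -1), Add(-27, -39)))) = Add(-20079, Mul(-1, Mul(16, Pow(Add(-177, -312), -1), -66))) = Add(-20079, Mul(-1, Mul(16, Pow(-489, -1), -66))) = Add(-20079, Mul(-1, Mul(16, Rational(-1, 489), -66))) = Add(-20079, Mul(-1, Rational(352, 163))) = Add(-20079, Rational(-352, 163)) = Rational(-3273229, 163)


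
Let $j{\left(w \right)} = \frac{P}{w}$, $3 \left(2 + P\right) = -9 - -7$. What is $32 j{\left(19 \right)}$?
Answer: $- \frac{256}{57} \approx -4.4912$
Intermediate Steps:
$P = - \frac{8}{3}$ ($P = -2 + \frac{-9 - -7}{3} = -2 + \frac{-9 + 7}{3} = -2 + \frac{1}{3} \left(-2\right) = -2 - \frac{2}{3} = - \frac{8}{3} \approx -2.6667$)
$j{\left(w \right)} = - \frac{8}{3 w}$
$32 j{\left(19 \right)} = 32 \left(- \frac{8}{3 \cdot 19}\right) = 32 \left(\left(- \frac{8}{3}\right) \frac{1}{19}\right) = 32 \left(- \frac{8}{57}\right) = - \frac{256}{57}$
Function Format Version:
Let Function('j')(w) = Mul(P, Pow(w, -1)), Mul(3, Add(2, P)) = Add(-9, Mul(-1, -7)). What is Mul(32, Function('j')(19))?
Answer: Rational(-256, 57) ≈ -4.4912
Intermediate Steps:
P = Rational(-8, 3) (P = Add(-2, Mul(Rational(1, 3), Add(-9, Mul(-1, -7)))) = Add(-2, Mul(Rational(1, 3), Add(-9, 7))) = Add(-2, Mul(Rational(1, 3), -2)) = Add(-2, Rational(-2, 3)) = Rational(-8, 3) ≈ -2.6667)
Function('j')(w) = Mul(Rational(-8, 3), Pow(w, -1))
Mul(32, Function('j')(19)) = Mul(32, Mul(Rational(-8, 3), Pow(19, -1))) = Mul(32, Mul(Rational(-8, 3), Rational(1, 19))) = Mul(32, Rational(-8, 57)) = Rational(-256, 57)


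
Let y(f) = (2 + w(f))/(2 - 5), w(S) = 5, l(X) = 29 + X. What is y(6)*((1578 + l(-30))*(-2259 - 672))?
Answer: 10785103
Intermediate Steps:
y(f) = -7/3 (y(f) = (2 + 5)/(2 - 5) = 7/(-3) = 7*(-⅓) = -7/3)
y(6)*((1578 + l(-30))*(-2259 - 672)) = -7*(1578 + (29 - 30))*(-2259 - 672)/3 = -7*(1578 - 1)*(-2931)/3 = -11039*(-2931)/3 = -7/3*(-4622187) = 10785103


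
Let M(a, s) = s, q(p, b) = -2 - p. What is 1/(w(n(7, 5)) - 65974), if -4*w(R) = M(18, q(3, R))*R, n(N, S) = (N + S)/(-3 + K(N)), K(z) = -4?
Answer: -7/461833 ≈ -1.5157e-5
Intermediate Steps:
n(N, S) = -N/7 - S/7 (n(N, S) = (N + S)/(-3 - 4) = (N + S)/(-7) = (N + S)*(-⅐) = -N/7 - S/7)
w(R) = 5*R/4 (w(R) = -(-2 - 1*3)*R/4 = -(-2 - 3)*R/4 = -(-5)*R/4 = 5*R/4)
1/(w(n(7, 5)) - 65974) = 1/(5*(-⅐*7 - ⅐*5)/4 - 65974) = 1/(5*(-1 - 5/7)/4 - 65974) = 1/((5/4)*(-12/7) - 65974) = 1/(-15/7 - 65974) = 1/(-461833/7) = -7/461833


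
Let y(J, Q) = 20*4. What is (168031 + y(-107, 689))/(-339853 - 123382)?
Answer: -168111/463235 ≈ -0.36291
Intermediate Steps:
y(J, Q) = 80
(168031 + y(-107, 689))/(-339853 - 123382) = (168031 + 80)/(-339853 - 123382) = 168111/(-463235) = 168111*(-1/463235) = -168111/463235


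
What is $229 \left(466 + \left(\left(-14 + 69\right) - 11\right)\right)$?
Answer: $116790$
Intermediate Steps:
$229 \left(466 + \left(\left(-14 + 69\right) - 11\right)\right) = 229 \left(466 + \left(55 - 11\right)\right) = 229 \left(466 + 44\right) = 229 \cdot 510 = 116790$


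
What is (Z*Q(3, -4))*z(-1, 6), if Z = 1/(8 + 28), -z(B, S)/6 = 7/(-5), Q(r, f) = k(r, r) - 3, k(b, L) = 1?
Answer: -7/15 ≈ -0.46667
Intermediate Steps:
Q(r, f) = -2 (Q(r, f) = 1 - 3 = -2)
z(B, S) = 42/5 (z(B, S) = -42/(-5) = -42*(-1)/5 = -6*(-7/5) = 42/5)
Z = 1/36 ≈ 0.027778
(Z*Q(3, -4))*z(-1, 6) = ((1/36)*(-2))*(42/5) = -1/18*42/5 = -7/15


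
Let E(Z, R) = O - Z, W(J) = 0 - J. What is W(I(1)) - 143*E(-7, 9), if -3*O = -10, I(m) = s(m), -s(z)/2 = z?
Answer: -4427/3 ≈ -1475.7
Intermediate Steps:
s(z) = -2*z
I(m) = -2*m
O = 10/3 (O = -⅓*(-10) = 10/3 ≈ 3.3333)
W(J) = -J
E(Z, R) = 10/3 - Z
W(I(1)) - 143*E(-7, 9) = -(-2) - 143*(10/3 - 1*(-7)) = -1*(-2) - 143*(10/3 + 7) = 2 - 143*31/3 = 2 - 4433/3 = -4427/3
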